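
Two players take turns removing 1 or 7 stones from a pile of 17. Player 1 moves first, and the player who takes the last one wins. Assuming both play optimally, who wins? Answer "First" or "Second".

First

Positions where the player to move wins (W) vs loses (L):
i:   0  1  2  3  4  5  6  7  8  9 10 11 12 13 14 15 16 17
     L  W  L  W  L  W  L  W  L  W  L  W  L  W  L  W  L  W
Position 17 is W, so the first player wins.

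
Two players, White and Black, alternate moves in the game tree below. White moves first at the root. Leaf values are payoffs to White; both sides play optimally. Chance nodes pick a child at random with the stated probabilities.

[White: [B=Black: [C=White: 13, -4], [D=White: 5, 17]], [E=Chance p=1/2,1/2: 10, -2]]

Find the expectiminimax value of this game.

13

C (White): max(13, -4) = 13
D (White): max(5, 17) = 17
B (Black): min(13, 17) = 13
E (Chance): 1/2·10 + 1/2·-2 = 4
Root (White): max(13, 4) = 13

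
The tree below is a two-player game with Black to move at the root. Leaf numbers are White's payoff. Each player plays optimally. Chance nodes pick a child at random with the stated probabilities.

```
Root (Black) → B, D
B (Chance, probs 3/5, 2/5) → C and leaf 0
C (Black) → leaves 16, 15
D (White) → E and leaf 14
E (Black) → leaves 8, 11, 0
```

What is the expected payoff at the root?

9

C (Black): min(16, 15) = 15
B (Chance): 3/5·15 + 2/5·0 = 9
E (Black): min(8, 11, 0) = 0
D (White): max(0, 14) = 14
Root (Black): min(9, 14) = 9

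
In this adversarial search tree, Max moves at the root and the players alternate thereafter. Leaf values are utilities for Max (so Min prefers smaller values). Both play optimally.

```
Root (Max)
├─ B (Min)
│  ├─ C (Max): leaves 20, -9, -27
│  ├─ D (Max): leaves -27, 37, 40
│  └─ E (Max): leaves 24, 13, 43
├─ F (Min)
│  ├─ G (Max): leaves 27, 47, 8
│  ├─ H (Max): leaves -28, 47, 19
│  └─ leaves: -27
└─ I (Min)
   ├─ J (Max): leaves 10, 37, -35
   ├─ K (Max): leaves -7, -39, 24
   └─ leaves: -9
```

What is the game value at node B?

C: max(20, -9, -27) = 20
D: max(-27, 37, 40) = 40
E: max(24, 13, 43) = 43
B: min(20, 40, 43) = 20

20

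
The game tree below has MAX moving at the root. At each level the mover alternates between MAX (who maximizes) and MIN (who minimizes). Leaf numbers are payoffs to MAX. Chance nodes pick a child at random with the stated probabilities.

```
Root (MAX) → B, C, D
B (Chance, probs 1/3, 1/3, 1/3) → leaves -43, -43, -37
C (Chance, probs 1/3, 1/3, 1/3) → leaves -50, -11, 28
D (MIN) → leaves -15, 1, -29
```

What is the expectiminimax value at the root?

-11

B (Chance): 1/3·-43 + 1/3·-43 + 1/3·-37 = -41
C (Chance): 1/3·-50 + 1/3·-11 + 1/3·28 = -11
D (MIN): min(-15, 1, -29) = -29
Root (MAX): max(-41, -11, -29) = -11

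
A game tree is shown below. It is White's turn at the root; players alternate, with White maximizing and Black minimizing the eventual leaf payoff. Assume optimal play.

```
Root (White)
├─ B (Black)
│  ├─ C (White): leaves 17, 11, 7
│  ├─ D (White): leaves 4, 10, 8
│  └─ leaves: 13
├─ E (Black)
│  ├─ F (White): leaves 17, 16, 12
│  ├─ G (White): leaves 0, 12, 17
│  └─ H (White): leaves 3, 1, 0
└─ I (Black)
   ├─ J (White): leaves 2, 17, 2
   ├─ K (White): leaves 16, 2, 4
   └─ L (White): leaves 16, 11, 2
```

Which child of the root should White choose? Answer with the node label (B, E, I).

C (White): max(17, 11, 7) = 17
D (White): max(4, 10, 8) = 10
B (Black): min(17, 10, 13) = 10
F (White): max(17, 16, 12) = 17
G (White): max(0, 12, 17) = 17
H (White): max(3, 1, 0) = 3
E (Black): min(17, 17, 3) = 3
J (White): max(2, 17, 2) = 17
K (White): max(16, 2, 4) = 16
L (White): max(16, 11, 2) = 16
I (Black): min(17, 16, 16) = 16
Root (White): max(10, 3, 16) = 16
White picks the child with the highest value: I (value 16).

I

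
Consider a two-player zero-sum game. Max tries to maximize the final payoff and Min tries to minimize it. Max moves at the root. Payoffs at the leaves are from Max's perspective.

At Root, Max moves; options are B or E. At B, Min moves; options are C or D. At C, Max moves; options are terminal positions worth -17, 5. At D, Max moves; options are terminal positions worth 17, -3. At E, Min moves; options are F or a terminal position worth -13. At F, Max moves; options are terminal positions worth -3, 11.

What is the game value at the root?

5

C (Max): max(-17, 5) = 5
D (Max): max(17, -3) = 17
B (Min): min(5, 17) = 5
F (Max): max(-3, 11) = 11
E (Min): min(11, -13) = -13
Root (Max): max(5, -13) = 5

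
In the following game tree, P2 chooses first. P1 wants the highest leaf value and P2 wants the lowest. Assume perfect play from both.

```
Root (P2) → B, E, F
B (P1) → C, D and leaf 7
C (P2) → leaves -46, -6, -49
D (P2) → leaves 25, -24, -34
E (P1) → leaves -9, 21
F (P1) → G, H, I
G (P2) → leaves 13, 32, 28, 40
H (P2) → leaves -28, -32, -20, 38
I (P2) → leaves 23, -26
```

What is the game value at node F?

G: min(13, 32, 28, 40) = 13
H: min(-28, -32, -20, 38) = -32
I: min(23, -26) = -26
F: max(13, -32, -26) = 13

13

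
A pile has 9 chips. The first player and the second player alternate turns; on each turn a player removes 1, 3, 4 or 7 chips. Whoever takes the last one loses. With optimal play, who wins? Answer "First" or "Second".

W/L table (W = player to move can force a win):
i:   0  1  2  3  4  5  6  7  8  9
     W  L  W  L  W  W  W  W  W  L
Position 9 is L, so the second player wins.

Second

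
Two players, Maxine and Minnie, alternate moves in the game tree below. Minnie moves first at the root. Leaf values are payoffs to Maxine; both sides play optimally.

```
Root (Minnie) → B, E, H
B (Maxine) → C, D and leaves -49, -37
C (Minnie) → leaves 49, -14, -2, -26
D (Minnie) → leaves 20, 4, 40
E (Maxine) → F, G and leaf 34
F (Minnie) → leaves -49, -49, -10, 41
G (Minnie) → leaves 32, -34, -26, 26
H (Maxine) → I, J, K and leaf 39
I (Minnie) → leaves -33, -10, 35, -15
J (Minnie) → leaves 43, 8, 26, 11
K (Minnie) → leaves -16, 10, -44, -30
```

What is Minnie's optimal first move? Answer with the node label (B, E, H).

C (Minnie): min(49, -14, -2, -26) = -26
D (Minnie): min(20, 4, 40) = 4
B (Maxine): max(-26, 4, -49, -37) = 4
F (Minnie): min(-49, -49, -10, 41) = -49
G (Minnie): min(32, -34, -26, 26) = -34
E (Maxine): max(-49, -34, 34) = 34
I (Minnie): min(-33, -10, 35, -15) = -33
J (Minnie): min(43, 8, 26, 11) = 8
K (Minnie): min(-16, 10, -44, -30) = -44
H (Maxine): max(-33, 8, -44, 39) = 39
Root (Minnie): min(4, 34, 39) = 4
Minnie picks the child with the lowest value: B (value 4).

B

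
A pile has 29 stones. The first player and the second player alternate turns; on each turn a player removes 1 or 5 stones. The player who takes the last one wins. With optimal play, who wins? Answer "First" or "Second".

Mark each pile size as W (mover wins) or L (mover loses):
i:   0  1  2  3  4  5  6  7  8  9 10 11 12 13 14 15 16 17 18 19 20 21 22 23 24 25 26 27 28 29
     L  W  L  W  L  W  L  W  L  W  L  W  L  W  L  W  L  W  L  W  L  W  L  W  L  W  L  W  L  W
Position 29 is W, so the first player wins.

First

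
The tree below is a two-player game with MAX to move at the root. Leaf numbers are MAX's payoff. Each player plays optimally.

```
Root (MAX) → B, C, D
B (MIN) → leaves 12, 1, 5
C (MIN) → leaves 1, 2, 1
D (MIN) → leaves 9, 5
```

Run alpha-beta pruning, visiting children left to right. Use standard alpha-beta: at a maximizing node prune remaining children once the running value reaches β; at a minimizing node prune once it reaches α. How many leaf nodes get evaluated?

B [α=-∞,β=+∞]: v=1
C [α=1,β=+∞]: v=1 after child 1 ≤ α → α-cutoff, skip 2
D [α=1,β=+∞]: v=5
Root [α=-∞,β=+∞]: v=5
Leaves evaluated: 6 of 8.

6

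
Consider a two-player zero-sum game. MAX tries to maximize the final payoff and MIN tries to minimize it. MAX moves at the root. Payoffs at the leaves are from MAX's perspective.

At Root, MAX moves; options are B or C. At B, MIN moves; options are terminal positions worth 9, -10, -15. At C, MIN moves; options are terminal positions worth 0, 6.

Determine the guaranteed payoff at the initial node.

0

B (MIN): min(9, -10, -15) = -15
C (MIN): min(0, 6) = 0
Root (MAX): max(-15, 0) = 0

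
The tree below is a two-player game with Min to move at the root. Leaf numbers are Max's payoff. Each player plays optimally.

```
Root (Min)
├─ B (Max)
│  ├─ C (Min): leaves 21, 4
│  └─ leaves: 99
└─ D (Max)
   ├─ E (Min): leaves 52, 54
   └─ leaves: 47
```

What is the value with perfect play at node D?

E: min(52, 54) = 52
D: max(52, 47) = 52

52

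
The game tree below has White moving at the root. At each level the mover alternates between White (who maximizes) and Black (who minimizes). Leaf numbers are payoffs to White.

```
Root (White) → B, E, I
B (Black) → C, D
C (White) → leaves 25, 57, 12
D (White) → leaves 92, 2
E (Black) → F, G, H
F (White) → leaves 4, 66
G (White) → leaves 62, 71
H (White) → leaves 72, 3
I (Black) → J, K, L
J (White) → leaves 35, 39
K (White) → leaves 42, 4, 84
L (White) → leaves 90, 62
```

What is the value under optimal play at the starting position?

66

C (White): max(25, 57, 12) = 57
D (White): max(92, 2) = 92
B (Black): min(57, 92) = 57
F (White): max(4, 66) = 66
G (White): max(62, 71) = 71
H (White): max(72, 3) = 72
E (Black): min(66, 71, 72) = 66
J (White): max(35, 39) = 39
K (White): max(42, 4, 84) = 84
L (White): max(90, 62) = 90
I (Black): min(39, 84, 90) = 39
Root (White): max(57, 66, 39) = 66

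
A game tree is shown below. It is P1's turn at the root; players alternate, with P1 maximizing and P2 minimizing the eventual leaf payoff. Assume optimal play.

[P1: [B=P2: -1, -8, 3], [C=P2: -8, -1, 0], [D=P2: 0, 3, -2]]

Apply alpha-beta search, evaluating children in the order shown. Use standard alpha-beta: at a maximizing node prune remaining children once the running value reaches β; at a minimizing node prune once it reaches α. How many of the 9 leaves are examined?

7

B [α=-∞,β=+∞]: v=-8
C [α=-8,β=+∞]: v=-8 after child 1 ≤ α → α-cutoff, skip 2
D [α=-8,β=+∞]: v=-2
Root [α=-∞,β=+∞]: v=-2
Leaves evaluated: 7 of 9.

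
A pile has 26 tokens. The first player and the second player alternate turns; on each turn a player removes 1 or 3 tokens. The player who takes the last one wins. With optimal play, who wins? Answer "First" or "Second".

Compute winning (W) and losing (L) positions by backward induction:
i:   0  1  2  3  4  5  6  7  8  9 10 11 12 13 14 15 16 17 18 19 20 21 22 23 24 25 26
     L  W  L  W  L  W  L  W  L  W  L  W  L  W  L  W  L  W  L  W  L  W  L  W  L  W  L
Position 26 is L, so the second player wins.

Second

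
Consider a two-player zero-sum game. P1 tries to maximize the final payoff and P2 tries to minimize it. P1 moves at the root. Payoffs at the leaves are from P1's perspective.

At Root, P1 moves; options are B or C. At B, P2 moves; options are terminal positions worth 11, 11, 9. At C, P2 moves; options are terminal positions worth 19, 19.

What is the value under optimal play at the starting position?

B (P2): min(11, 11, 9) = 9
C (P2): min(19, 19) = 19
Root (P1): max(9, 19) = 19

19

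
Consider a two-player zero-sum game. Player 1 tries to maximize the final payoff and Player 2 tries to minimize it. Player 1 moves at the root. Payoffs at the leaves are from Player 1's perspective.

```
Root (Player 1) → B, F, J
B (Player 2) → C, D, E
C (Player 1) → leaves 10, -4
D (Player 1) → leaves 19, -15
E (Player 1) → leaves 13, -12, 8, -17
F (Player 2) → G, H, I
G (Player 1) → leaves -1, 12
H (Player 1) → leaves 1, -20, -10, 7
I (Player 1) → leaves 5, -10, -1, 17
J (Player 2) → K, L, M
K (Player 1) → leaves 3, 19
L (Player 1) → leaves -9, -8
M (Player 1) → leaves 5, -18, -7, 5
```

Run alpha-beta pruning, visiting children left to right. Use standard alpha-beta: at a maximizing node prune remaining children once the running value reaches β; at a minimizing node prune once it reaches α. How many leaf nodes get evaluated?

14

C [α=-∞,β=+∞]: v=10
D [α=-∞,β=10]: v=19 after child 1 ≥ β → β-cutoff, skip 1
E [α=-∞,β=10]: v=13 after child 1 ≥ β → β-cutoff, skip 3
B [α=-∞,β=+∞]: v=10
G [α=10,β=+∞]: v=12
H [α=10,β=12]: v=7
F [α=10,β=+∞]: v=7 after child 2 ≤ α → α-cutoff, skip 1
K [α=10,β=+∞]: v=19
L [α=10,β=19]: v=-8
J [α=10,β=+∞]: v=-8 after child 2 ≤ α → α-cutoff, skip 1
Root [α=-∞,β=+∞]: v=10
Leaves evaluated: 14 of 26.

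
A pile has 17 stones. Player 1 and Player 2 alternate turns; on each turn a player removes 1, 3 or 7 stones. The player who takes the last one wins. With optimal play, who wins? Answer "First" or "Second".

i:   0  1  2  3  4  5  6  7  8  9 10 11 12 13 14 15 16 17
     L  W  L  W  L  W  L  W  L  W  L  W  L  W  L  W  L  W
Position 17 is W, so the first player wins.

First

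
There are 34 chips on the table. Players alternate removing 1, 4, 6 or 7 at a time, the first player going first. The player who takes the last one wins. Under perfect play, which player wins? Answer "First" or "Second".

First

W/L table (W = player to move can force a win):
i:   0  1  2  3  4  5  6  7  8  9 10 11 12 13 14 15 16 17 18 19 20 21 22 23 24 25 26 27 28 29 30 31 32 33 34
     L  W  L  W  W  L  W  W  W  W  L  W  W  L  W  L  W  W  L  W  W  W  W  L  W  W  L  W  L  W  W  L  W  W  W
Position 34 is W, so the first player wins.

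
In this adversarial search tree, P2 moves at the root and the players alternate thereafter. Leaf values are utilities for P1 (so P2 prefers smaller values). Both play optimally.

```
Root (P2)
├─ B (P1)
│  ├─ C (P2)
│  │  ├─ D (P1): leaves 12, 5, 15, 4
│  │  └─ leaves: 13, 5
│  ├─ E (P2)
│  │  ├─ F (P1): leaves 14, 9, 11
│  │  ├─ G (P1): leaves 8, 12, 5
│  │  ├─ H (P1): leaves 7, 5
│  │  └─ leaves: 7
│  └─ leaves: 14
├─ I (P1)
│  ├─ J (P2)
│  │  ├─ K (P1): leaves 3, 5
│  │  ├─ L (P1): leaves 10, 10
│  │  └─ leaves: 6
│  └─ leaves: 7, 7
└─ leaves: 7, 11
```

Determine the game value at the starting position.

D (P1): max(12, 5, 15, 4) = 15
C (P2): min(15, 13, 5) = 5
F (P1): max(14, 9, 11) = 14
G (P1): max(8, 12, 5) = 12
H (P1): max(7, 5) = 7
E (P2): min(14, 12, 7, 7) = 7
B (P1): max(5, 7, 14) = 14
K (P1): max(3, 5) = 5
L (P1): max(10, 10) = 10
J (P2): min(5, 10, 6) = 5
I (P1): max(5, 7, 7) = 7
Root (P2): min(14, 7, 7, 11) = 7

7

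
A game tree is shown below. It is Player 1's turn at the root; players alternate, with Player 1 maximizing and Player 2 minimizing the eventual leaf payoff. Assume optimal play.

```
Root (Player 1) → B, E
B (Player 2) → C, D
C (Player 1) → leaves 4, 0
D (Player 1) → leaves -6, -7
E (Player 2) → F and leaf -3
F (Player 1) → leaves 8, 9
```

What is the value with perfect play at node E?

-3

F: max(8, 9) = 9
E: min(9, -3) = -3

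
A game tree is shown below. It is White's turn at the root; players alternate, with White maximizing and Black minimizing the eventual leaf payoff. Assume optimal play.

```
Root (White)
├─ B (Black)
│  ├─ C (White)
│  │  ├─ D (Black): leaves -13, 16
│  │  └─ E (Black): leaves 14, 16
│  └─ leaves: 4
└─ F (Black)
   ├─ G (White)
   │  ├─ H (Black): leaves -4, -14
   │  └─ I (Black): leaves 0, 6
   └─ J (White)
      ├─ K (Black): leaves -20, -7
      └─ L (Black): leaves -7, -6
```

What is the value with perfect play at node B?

D: min(-13, 16) = -13
E: min(14, 16) = 14
C: max(-13, 14) = 14
B: min(14, 4) = 4

4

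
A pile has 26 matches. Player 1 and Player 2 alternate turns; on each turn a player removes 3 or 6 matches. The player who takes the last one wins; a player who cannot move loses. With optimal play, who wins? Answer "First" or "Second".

Compute winning (W) and losing (L) positions by backward induction:
i:   0  1  2  3  4  5  6  7  8  9 10 11 12 13 14 15 16 17 18 19 20 21 22 23 24 25 26
     L  L  L  W  W  W  W  W  W  L  L  L  W  W  W  W  W  W  L  L  L  W  W  W  W  W  W
Position 26 is W, so the first player wins.

First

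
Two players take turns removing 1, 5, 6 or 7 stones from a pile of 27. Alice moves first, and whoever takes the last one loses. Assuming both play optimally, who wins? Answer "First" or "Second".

Compute winning (W) and losing (L) positions by backward induction:
i:   0  1  2  3  4  5  6  7  8  9 10 11 12 13 14 15 16 17 18 19 20 21 22 23 24 25 26 27
     W  L  W  L  W  L  W  W  W  W  W  W  W  L  W  L  W  L  W  W  W  W  W  W  W  L  W  L
Position 27 is L, so the second player wins.

Second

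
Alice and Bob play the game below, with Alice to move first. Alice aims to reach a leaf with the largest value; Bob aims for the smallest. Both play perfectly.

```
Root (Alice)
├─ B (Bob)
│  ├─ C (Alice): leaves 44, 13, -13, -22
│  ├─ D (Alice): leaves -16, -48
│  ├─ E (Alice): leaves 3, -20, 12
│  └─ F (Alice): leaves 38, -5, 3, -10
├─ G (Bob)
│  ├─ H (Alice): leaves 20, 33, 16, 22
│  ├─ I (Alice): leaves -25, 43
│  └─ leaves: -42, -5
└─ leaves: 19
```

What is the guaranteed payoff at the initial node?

C (Alice): max(44, 13, -13, -22) = 44
D (Alice): max(-16, -48) = -16
E (Alice): max(3, -20, 12) = 12
F (Alice): max(38, -5, 3, -10) = 38
B (Bob): min(44, -16, 12, 38) = -16
H (Alice): max(20, 33, 16, 22) = 33
I (Alice): max(-25, 43) = 43
G (Bob): min(33, 43, -42, -5) = -42
Root (Alice): max(-16, -42, 19) = 19

19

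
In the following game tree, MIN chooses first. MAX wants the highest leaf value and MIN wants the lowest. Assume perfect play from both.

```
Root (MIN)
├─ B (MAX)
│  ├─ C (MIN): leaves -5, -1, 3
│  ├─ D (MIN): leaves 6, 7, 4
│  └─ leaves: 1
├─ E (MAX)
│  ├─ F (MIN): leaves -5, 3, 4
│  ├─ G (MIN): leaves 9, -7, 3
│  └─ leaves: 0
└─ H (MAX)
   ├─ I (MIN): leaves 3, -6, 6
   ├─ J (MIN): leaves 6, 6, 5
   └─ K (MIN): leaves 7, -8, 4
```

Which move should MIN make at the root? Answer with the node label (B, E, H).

C (MIN): min(-5, -1, 3) = -5
D (MIN): min(6, 7, 4) = 4
B (MAX): max(-5, 4, 1) = 4
F (MIN): min(-5, 3, 4) = -5
G (MIN): min(9, -7, 3) = -7
E (MAX): max(-5, -7, 0) = 0
I (MIN): min(3, -6, 6) = -6
J (MIN): min(6, 6, 5) = 5
K (MIN): min(7, -8, 4) = -8
H (MAX): max(-6, 5, -8) = 5
Root (MIN): min(4, 0, 5) = 0
MIN picks the child with the lowest value: E (value 0).

E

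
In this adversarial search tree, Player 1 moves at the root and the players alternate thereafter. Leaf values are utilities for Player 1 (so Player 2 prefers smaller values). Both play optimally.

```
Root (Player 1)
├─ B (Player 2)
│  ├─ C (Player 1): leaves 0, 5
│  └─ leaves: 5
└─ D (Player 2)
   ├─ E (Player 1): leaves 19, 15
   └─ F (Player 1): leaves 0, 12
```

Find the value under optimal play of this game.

C (Player 1): max(0, 5) = 5
B (Player 2): min(5, 5) = 5
E (Player 1): max(19, 15) = 19
F (Player 1): max(0, 12) = 12
D (Player 2): min(19, 12) = 12
Root (Player 1): max(5, 12) = 12

12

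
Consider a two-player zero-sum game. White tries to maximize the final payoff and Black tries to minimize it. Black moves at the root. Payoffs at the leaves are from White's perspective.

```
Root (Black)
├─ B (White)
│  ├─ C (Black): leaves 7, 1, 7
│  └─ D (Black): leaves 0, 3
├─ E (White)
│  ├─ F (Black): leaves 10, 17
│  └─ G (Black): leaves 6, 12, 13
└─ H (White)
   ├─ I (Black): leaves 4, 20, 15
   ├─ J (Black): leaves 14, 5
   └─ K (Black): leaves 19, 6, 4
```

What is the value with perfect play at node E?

10

F: min(10, 17) = 10
G: min(6, 12, 13) = 6
E: max(10, 6) = 10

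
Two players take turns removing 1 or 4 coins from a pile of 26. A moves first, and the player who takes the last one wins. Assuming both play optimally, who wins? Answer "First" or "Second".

W/L table (W = player to move can force a win):
i:   0  1  2  3  4  5  6  7  8  9 10 11 12 13 14 15 16 17 18 19 20 21 22 23 24 25 26
     L  W  L  W  W  L  W  L  W  W  L  W  L  W  W  L  W  L  W  W  L  W  L  W  W  L  W
Position 26 is W, so the first player wins.

First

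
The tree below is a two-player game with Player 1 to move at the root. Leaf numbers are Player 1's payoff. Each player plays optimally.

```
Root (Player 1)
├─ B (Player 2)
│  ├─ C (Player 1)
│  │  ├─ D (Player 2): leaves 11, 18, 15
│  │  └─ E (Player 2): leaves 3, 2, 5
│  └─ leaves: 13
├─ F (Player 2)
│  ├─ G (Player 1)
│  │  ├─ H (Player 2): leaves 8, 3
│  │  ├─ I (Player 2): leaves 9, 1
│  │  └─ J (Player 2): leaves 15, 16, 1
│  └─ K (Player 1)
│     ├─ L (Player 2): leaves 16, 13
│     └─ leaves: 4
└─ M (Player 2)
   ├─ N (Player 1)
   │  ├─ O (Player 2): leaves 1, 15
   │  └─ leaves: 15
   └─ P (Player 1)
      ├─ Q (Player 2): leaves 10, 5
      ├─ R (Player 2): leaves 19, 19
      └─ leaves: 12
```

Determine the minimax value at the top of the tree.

15

D (Player 2): min(11, 18, 15) = 11
E (Player 2): min(3, 2, 5) = 2
C (Player 1): max(11, 2) = 11
B (Player 2): min(11, 13) = 11
H (Player 2): min(8, 3) = 3
I (Player 2): min(9, 1) = 1
J (Player 2): min(15, 16, 1) = 1
G (Player 1): max(3, 1, 1) = 3
L (Player 2): min(16, 13) = 13
K (Player 1): max(13, 4) = 13
F (Player 2): min(3, 13) = 3
O (Player 2): min(1, 15) = 1
N (Player 1): max(1, 15) = 15
Q (Player 2): min(10, 5) = 5
R (Player 2): min(19, 19) = 19
P (Player 1): max(5, 19, 12) = 19
M (Player 2): min(15, 19) = 15
Root (Player 1): max(11, 3, 15) = 15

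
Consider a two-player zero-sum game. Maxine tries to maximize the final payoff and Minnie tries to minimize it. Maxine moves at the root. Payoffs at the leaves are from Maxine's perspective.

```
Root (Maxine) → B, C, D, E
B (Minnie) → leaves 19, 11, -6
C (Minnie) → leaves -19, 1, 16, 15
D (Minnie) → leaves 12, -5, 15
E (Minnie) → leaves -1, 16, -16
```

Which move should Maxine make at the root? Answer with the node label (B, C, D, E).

D

B (Minnie): min(19, 11, -6) = -6
C (Minnie): min(-19, 1, 16, 15) = -19
D (Minnie): min(12, -5, 15) = -5
E (Minnie): min(-1, 16, -16) = -16
Root (Maxine): max(-6, -19, -5, -16) = -5
Maxine picks the child with the highest value: D (value -5).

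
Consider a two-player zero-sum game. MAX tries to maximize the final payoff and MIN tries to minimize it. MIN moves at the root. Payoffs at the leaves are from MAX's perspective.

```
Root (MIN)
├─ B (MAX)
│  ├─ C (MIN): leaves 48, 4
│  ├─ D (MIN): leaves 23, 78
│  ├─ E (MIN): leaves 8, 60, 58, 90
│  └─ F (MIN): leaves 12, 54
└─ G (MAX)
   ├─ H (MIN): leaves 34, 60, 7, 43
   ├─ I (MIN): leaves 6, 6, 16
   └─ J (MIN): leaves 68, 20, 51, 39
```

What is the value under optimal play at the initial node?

C (MIN): min(48, 4) = 4
D (MIN): min(23, 78) = 23
E (MIN): min(8, 60, 58, 90) = 8
F (MIN): min(12, 54) = 12
B (MAX): max(4, 23, 8, 12) = 23
H (MIN): min(34, 60, 7, 43) = 7
I (MIN): min(6, 6, 16) = 6
J (MIN): min(68, 20, 51, 39) = 20
G (MAX): max(7, 6, 20) = 20
Root (MIN): min(23, 20) = 20

20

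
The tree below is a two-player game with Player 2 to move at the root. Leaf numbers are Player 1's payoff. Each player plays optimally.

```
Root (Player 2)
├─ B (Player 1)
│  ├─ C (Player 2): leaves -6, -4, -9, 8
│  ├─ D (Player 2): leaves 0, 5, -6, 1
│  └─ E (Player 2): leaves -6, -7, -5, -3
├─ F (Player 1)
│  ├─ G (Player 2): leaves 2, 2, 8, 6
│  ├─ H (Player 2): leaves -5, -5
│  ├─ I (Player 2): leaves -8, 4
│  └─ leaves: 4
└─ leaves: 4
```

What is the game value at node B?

C: min(-6, -4, -9, 8) = -9
D: min(0, 5, -6, 1) = -6
E: min(-6, -7, -5, -3) = -7
B: max(-9, -6, -7) = -6

-6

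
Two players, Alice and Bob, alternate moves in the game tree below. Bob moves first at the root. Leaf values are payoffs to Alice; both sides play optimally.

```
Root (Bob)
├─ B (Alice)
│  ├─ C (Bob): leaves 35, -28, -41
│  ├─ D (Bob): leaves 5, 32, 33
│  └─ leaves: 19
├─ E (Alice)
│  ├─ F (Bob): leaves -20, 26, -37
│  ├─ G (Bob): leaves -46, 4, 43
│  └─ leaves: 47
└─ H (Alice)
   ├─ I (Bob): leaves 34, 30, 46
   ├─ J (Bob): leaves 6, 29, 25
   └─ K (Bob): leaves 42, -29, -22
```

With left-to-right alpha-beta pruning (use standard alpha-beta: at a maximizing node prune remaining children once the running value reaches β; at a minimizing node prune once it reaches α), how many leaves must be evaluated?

15

C [α=-∞,β=+∞]: v=-41
D [α=-41,β=+∞]: v=5
B [α=-∞,β=+∞]: v=19
F [α=-∞,β=19]: v=-37
G [α=-37,β=19]: v=-46 after child 1 ≤ α → α-cutoff, skip 2
E [α=-∞,β=19]: v=47
I [α=-∞,β=19]: v=30
H [α=-∞,β=19]: v=30 after child 1 ≥ β → β-cutoff, skip 2
Root [α=-∞,β=+∞]: v=19
Leaves evaluated: 15 of 23.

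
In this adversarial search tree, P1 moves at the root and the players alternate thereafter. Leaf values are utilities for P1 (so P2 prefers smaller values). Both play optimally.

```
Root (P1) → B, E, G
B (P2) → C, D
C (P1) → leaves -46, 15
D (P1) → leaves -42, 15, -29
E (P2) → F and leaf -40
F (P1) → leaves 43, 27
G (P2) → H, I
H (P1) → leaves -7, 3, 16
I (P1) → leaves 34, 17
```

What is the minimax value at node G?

16

H: max(-7, 3, 16) = 16
I: max(34, 17) = 34
G: min(16, 34) = 16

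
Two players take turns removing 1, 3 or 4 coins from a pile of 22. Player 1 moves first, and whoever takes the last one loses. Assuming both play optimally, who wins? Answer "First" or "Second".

Second

Positions where the player to move wins (W) vs loses (L):
i:   0  1  2  3  4  5  6  7  8  9 10 11 12 13 14 15 16 17 18 19 20 21 22
     W  L  W  L  W  W  W  W  L  W  L  W  W  W  W  L  W  L  W  W  W  W  L
Position 22 is L, so the second player wins.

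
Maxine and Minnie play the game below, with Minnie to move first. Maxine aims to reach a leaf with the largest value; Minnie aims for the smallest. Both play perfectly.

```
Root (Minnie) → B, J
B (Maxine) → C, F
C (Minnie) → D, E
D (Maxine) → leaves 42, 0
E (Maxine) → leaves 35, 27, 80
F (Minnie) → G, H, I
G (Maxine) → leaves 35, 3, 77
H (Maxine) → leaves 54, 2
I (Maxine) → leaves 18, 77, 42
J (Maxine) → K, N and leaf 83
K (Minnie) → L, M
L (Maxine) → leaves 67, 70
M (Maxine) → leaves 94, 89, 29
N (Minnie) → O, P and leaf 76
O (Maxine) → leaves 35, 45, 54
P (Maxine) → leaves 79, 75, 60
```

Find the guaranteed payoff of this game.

54

D (Maxine): max(42, 0) = 42
E (Maxine): max(35, 27, 80) = 80
C (Minnie): min(42, 80) = 42
G (Maxine): max(35, 3, 77) = 77
H (Maxine): max(54, 2) = 54
I (Maxine): max(18, 77, 42) = 77
F (Minnie): min(77, 54, 77) = 54
B (Maxine): max(42, 54) = 54
L (Maxine): max(67, 70) = 70
M (Maxine): max(94, 89, 29) = 94
K (Minnie): min(70, 94) = 70
O (Maxine): max(35, 45, 54) = 54
P (Maxine): max(79, 75, 60) = 79
N (Minnie): min(54, 79, 76) = 54
J (Maxine): max(70, 54, 83) = 83
Root (Minnie): min(54, 83) = 54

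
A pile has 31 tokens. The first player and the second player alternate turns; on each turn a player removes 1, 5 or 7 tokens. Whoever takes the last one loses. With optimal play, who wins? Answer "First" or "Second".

Second

W/L table (W = player to move can force a win):
i:   0  1  2  3  4  5  6  7  8  9 10 11 12 13 14 15 16 17 18 19 20 21 22 23 24 25 26 27 28 29 30 31
     W  L  W  L  W  L  W  L  W  L  W  L  W  L  W  L  W  L  W  L  W  L  W  L  W  L  W  L  W  L  W  L
Position 31 is L, so the second player wins.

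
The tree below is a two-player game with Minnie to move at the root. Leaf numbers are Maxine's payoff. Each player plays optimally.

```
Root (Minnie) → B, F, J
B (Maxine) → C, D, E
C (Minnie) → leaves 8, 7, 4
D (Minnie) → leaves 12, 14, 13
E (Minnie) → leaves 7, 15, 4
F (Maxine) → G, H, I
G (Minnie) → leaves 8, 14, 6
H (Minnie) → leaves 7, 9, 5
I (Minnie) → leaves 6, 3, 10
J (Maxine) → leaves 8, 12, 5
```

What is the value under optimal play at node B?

12

C: min(8, 7, 4) = 4
D: min(12, 14, 13) = 12
E: min(7, 15, 4) = 4
B: max(4, 12, 4) = 12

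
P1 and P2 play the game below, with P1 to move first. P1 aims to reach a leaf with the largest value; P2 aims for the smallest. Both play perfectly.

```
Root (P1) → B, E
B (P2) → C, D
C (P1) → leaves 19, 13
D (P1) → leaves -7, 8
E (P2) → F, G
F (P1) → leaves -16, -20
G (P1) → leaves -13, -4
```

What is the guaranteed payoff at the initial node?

8

C (P1): max(19, 13) = 19
D (P1): max(-7, 8) = 8
B (P2): min(19, 8) = 8
F (P1): max(-16, -20) = -16
G (P1): max(-13, -4) = -4
E (P2): min(-16, -4) = -16
Root (P1): max(8, -16) = 8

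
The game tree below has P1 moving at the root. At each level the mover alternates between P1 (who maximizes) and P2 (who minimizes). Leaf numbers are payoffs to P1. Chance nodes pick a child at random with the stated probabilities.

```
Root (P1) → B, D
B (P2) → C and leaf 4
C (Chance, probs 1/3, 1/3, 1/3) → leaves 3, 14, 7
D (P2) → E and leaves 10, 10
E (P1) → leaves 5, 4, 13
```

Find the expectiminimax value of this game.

10

C (Chance): 1/3·3 + 1/3·14 + 1/3·7 = 8
B (P2): min(8, 4) = 4
E (P1): max(5, 4, 13) = 13
D (P2): min(13, 10, 10) = 10
Root (P1): max(4, 10) = 10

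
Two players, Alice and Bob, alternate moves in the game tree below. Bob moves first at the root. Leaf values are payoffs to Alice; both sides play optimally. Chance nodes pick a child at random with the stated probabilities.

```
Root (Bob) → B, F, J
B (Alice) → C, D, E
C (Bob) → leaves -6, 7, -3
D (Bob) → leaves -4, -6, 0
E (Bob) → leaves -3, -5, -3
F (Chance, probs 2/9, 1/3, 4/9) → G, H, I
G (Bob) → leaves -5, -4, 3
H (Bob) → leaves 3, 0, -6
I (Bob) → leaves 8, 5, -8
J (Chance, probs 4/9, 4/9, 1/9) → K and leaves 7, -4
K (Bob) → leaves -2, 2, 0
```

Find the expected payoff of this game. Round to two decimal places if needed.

C (Bob): min(-6, 7, -3) = -6
D (Bob): min(-4, -6, 0) = -6
E (Bob): min(-3, -5, -3) = -5
B (Alice): max(-6, -6, -5) = -5
G (Bob): min(-5, -4, 3) = -5
H (Bob): min(3, 0, -6) = -6
I (Bob): min(8, 5, -8) = -8
F (Chance): 2/9·-5 + 1/3·-6 + 4/9·-8 = -6.67
K (Bob): min(-2, 2, 0) = -2
J (Chance): 4/9·-2 + 4/9·7 + 1/9·-4 = 1.78
Root (Bob): min(-5, -6.67, 1.78) = -6.67

-6.67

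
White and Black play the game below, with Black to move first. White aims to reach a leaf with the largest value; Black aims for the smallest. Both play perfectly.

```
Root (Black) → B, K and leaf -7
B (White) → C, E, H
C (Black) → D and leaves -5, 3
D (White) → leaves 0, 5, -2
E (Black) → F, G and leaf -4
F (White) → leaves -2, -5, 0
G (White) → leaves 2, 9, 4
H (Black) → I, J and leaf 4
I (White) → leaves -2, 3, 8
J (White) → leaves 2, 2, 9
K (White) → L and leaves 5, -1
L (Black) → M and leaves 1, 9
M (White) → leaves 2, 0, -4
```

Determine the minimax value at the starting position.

-7

D (White): max(0, 5, -2) = 5
C (Black): min(5, -5, 3) = -5
F (White): max(-2, -5, 0) = 0
G (White): max(2, 9, 4) = 9
E (Black): min(0, 9, -4) = -4
I (White): max(-2, 3, 8) = 8
J (White): max(2, 2, 9) = 9
H (Black): min(8, 9, 4) = 4
B (White): max(-5, -4, 4) = 4
M (White): max(2, 0, -4) = 2
L (Black): min(2, 1, 9) = 1
K (White): max(1, 5, -1) = 5
Root (Black): min(4, 5, -7) = -7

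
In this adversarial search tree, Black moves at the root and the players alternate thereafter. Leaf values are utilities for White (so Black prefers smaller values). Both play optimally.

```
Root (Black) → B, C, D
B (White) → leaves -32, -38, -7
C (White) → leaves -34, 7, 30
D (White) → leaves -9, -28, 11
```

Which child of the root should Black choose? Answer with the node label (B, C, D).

B (White): max(-32, -38, -7) = -7
C (White): max(-34, 7, 30) = 30
D (White): max(-9, -28, 11) = 11
Root (Black): min(-7, 30, 11) = -7
Black picks the child with the lowest value: B (value -7).

B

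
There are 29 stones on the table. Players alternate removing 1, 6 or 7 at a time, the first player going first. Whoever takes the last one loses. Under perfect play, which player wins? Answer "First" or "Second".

Second

Compute winning (W) and losing (L) positions by backward induction:
i:   0  1  2  3  4  5  6  7  8  9 10 11 12 13 14 15 16 17 18 19 20 21 22 23 24 25 26 27 28 29
     W  L  W  L  W  L  W  W  W  W  W  W  W  L  W  L  W  L  W  W  W  W  W  W  W  L  W  L  W  L
Position 29 is L, so the second player wins.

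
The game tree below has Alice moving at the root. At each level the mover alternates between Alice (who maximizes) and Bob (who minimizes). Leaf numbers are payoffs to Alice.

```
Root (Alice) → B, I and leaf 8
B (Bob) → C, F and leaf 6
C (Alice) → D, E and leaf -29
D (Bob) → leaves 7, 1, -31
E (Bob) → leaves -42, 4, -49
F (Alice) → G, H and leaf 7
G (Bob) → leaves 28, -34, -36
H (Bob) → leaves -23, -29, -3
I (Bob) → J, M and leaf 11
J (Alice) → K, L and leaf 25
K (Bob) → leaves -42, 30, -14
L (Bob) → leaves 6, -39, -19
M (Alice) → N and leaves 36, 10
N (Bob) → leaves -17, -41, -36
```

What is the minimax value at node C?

-29

D: min(7, 1, -31) = -31
E: min(-42, 4, -49) = -49
C: max(-31, -49, -29) = -29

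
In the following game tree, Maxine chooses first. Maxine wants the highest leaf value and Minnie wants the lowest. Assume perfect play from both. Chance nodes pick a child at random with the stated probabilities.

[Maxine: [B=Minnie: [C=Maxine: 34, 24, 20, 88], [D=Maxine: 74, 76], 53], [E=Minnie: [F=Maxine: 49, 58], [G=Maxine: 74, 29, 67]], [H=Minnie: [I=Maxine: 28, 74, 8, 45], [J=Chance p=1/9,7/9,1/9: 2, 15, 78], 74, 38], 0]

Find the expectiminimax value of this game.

C (Maxine): max(34, 24, 20, 88) = 88
D (Maxine): max(74, 76) = 76
B (Minnie): min(88, 76, 53) = 53
F (Maxine): max(49, 58) = 58
G (Maxine): max(74, 29, 67) = 74
E (Minnie): min(58, 74) = 58
I (Maxine): max(28, 74, 8, 45) = 74
J (Chance): 1/9·2 + 7/9·15 + 1/9·78 = 20.56
H (Minnie): min(74, 20.56, 74, 38) = 20.56
Root (Maxine): max(53, 58, 20.56, 0) = 58

58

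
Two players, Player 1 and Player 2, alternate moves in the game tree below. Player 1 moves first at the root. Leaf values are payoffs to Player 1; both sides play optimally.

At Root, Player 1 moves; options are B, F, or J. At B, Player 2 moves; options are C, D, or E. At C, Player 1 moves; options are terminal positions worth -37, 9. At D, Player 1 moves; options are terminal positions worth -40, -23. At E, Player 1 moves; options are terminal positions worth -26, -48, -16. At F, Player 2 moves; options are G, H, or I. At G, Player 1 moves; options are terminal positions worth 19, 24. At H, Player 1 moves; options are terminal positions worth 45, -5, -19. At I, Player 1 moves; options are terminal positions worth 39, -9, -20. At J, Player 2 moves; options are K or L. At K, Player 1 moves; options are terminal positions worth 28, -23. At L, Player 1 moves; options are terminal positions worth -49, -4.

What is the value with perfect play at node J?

K: max(28, -23) = 28
L: max(-49, -4) = -4
J: min(28, -4) = -4

-4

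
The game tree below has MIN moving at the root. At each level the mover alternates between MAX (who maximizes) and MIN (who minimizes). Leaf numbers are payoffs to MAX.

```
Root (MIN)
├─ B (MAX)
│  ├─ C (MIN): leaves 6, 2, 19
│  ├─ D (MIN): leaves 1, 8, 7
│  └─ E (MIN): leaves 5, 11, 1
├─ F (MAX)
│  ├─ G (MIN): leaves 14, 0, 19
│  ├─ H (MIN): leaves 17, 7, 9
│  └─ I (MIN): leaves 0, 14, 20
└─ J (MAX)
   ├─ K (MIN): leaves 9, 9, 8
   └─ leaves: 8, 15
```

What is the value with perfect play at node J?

15

K: min(9, 9, 8) = 8
J: max(8, 8, 15) = 15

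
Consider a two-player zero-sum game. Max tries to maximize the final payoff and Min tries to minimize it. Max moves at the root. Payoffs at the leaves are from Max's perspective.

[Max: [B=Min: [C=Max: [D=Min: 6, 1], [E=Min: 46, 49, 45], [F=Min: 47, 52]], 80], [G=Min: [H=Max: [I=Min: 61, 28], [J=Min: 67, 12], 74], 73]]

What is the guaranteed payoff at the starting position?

D (Min): min(6, 1) = 1
E (Min): min(46, 49, 45) = 45
F (Min): min(47, 52) = 47
C (Max): max(1, 45, 47) = 47
B (Min): min(47, 80) = 47
I (Min): min(61, 28) = 28
J (Min): min(67, 12) = 12
H (Max): max(28, 12, 74) = 74
G (Min): min(74, 73) = 73
Root (Max): max(47, 73) = 73

73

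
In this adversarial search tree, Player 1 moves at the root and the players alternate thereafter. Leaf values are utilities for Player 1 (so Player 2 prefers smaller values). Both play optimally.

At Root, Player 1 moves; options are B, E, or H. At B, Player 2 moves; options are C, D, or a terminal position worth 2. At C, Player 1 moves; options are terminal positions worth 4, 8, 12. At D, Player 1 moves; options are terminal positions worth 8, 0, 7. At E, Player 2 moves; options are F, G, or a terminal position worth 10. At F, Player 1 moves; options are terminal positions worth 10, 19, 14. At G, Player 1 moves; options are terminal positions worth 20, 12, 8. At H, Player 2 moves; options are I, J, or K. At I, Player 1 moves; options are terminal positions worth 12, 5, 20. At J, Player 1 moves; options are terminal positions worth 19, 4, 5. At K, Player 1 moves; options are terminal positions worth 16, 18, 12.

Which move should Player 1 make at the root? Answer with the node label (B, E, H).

H

C (Player 1): max(4, 8, 12) = 12
D (Player 1): max(8, 0, 7) = 8
B (Player 2): min(12, 8, 2) = 2
F (Player 1): max(10, 19, 14) = 19
G (Player 1): max(20, 12, 8) = 20
E (Player 2): min(19, 20, 10) = 10
I (Player 1): max(12, 5, 20) = 20
J (Player 1): max(19, 4, 5) = 19
K (Player 1): max(16, 18, 12) = 18
H (Player 2): min(20, 19, 18) = 18
Root (Player 1): max(2, 10, 18) = 18
Player 1 picks the child with the highest value: H (value 18).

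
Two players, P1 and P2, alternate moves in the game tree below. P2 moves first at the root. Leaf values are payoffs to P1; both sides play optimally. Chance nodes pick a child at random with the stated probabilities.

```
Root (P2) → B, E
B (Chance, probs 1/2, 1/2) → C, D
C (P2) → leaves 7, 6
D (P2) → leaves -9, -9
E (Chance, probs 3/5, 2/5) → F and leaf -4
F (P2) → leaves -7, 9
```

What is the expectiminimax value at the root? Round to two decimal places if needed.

-5.8

C (P2): min(7, 6) = 6
D (P2): min(-9, -9) = -9
B (Chance): 1/2·6 + 1/2·-9 = -1.5
F (P2): min(-7, 9) = -7
E (Chance): 3/5·-7 + 2/5·-4 = -5.8
Root (P2): min(-1.5, -5.8) = -5.8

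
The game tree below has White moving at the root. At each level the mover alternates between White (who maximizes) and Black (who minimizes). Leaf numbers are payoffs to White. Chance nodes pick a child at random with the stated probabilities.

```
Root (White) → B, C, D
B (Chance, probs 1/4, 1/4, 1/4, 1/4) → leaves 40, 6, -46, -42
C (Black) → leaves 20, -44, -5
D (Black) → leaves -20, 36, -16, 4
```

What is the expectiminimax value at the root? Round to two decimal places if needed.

B (Chance): 1/4·40 + 1/4·6 + 1/4·-46 + 1/4·-42 = -10.5
C (Black): min(20, -44, -5) = -44
D (Black): min(-20, 36, -16, 4) = -20
Root (White): max(-10.5, -44, -20) = -10.5

-10.5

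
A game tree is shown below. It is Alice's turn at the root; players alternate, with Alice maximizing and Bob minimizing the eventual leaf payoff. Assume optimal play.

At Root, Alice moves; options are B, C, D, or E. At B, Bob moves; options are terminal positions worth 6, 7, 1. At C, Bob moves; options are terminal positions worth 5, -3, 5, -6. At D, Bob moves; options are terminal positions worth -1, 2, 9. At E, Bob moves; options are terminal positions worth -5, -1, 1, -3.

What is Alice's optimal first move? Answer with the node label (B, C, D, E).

B (Bob): min(6, 7, 1) = 1
C (Bob): min(5, -3, 5, -6) = -6
D (Bob): min(-1, 2, 9) = -1
E (Bob): min(-5, -1, 1, -3) = -5
Root (Alice): max(1, -6, -1, -5) = 1
Alice picks the child with the highest value: B (value 1).

B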